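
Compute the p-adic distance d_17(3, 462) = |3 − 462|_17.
d_17(3, 462) = 1/17

Step 1 — x − y = 3 − 462 = -459. Step 2 — v_17(-459) = 1 (factor: -459 = −(17^1 · 27); the sign does not affect v_p). Step 3 — |x − y|_17 = 17^{-1} = 1/17.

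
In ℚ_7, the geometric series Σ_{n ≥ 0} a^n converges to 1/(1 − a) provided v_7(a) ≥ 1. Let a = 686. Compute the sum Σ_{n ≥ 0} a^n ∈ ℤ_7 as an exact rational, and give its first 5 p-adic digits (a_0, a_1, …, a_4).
Σ a^n = 1/(1 − a) = -1/685;  first 5 digits = (1, 0, 0, 2, 0)

v_7(a) = 3 ≥ 1, so the series converges in ℤ_7 to 1/(1 − a) = 1/(1 − 686) = -1/685. Expand this rational in ℤ_7: compute digits iteratively via d_i = x_i mod 7, x_{i+1} = (x_i − d_i)/7. The first 5 digits are (1, 0, 0, 2, 0).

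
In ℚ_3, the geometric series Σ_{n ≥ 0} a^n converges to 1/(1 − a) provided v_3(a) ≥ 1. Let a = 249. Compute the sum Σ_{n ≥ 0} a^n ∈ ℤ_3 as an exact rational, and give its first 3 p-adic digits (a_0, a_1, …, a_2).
Σ a^n = 1/(1 − a) = -1/248;  first 3 digits = (1, 2, 1)

v_3(a) = 1 ≥ 1, so the series converges in ℤ_3 to 1/(1 − a) = 1/(1 − 249) = -1/248. Expand this rational in ℤ_3: compute digits iteratively via d_i = x_i mod 3, x_{i+1} = (x_i − d_i)/3. The first 3 digits are (1, 2, 1).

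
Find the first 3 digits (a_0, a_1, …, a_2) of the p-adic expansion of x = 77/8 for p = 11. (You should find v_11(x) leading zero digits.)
(a_0, …, a_2) = (0, 5, 1)

v_11(77/8) = 1, so a_0 = ... = a_0 = 0. Factor out: x = 11^1 · u with u = 7/8 a unit in ℤ_11. Expand u iteratively via a_{v+i} = u_i mod 11, u_{i+1} = (u_i − a_{v+i})/11:
  u_0 = 7/8;  a_1 = 5;  u_1 = (u_0 − 5)/11 = -3/8
  u_1 = -3/8;  a_2 = 1;  u_2 = (u_1 − 1)/11 = -1/8
Digits: (0, 5, 1).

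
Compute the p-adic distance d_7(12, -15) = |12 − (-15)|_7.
d_7(12, -15) = 1

Step 1 — x − y = 12 − (-15) = 27. Step 2 — v_7(27) = 0 (factor: 27 = (7^0 · 27); the sign does not affect v_p). Step 3 — |x − y|_7 = 7^{0} = 1.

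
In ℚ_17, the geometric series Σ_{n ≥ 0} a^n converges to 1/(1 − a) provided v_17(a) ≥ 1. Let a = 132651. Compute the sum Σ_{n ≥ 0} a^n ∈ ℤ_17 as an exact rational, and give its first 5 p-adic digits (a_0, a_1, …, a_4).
Σ a^n = 1/(1 − a) = -1/132650;  first 5 digits = (1, 0, 0, 10, 1)

v_17(a) = 3 ≥ 1, so the series converges in ℤ_17 to 1/(1 − a) = 1/(1 − 132651) = -1/132650. Expand this rational in ℤ_17: compute digits iteratively via d_i = x_i mod 17, x_{i+1} = (x_i − d_i)/17. The first 5 digits are (1, 0, 0, 10, 1).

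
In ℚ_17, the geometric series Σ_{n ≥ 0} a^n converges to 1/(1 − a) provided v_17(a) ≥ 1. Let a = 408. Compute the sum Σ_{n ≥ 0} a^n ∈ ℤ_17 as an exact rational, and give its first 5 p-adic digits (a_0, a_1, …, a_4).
Σ a^n = 1/(1 − a) = -1/407;  first 5 digits = (1, 7, 16, 2, 3)

v_17(a) = 1 ≥ 1, so the series converges in ℤ_17 to 1/(1 − a) = 1/(1 − 408) = -1/407. Expand this rational in ℤ_17: compute digits iteratively via d_i = x_i mod 17, x_{i+1} = (x_i − d_i)/17. The first 5 digits are (1, 7, 16, 2, 3).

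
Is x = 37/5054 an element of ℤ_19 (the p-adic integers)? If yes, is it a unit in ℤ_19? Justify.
x ∉ ℤ_19 (v_19(x) = -2 < 0)

ℤ_19 = {x ∈ ℚ_19 : v_19(x) ≥ 0} and ℤ_19^× = {x ∈ ℤ_19 : v_19(x) = 0}. Here v_19(37/5054) = v_19(num) − v_19(den) = -2; compare against these criteria.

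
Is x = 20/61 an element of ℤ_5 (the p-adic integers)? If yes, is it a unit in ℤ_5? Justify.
x ∈ ℤ_5 but not a unit; v_5(x) = 1 > 0

ℤ_5 = {x ∈ ℚ_5 : v_5(x) ≥ 0} and ℤ_5^× = {x ∈ ℤ_5 : v_5(x) = 0}. Here v_5(20/61) = v_5(num) − v_5(den) = 1; compare against these criteria.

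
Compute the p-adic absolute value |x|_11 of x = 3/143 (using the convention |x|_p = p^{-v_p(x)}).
|3/143|_11 = 11

Step 1 — compute v_11(x) by factoring powers of 11 out of the numerator and denominator: v_11(3/143) = -1. Step 2 — apply |x|_p = p^{-v_p(x)} = 11^{1} = 11.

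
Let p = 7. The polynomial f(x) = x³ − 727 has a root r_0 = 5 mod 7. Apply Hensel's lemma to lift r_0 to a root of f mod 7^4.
r_3 = 1860 (mod 2401)

Hensel: r_{i+1} = r_i − f(r_i)/f′(r_i) mod 7^{i+2}, where f′(x) = 3x². Iterate:
  r_0 = 5 (mod 7)
  r_1 = 47 (mod 49)
  r_2 = 145 (mod 343)
  r_3 = 1860 (mod 2401)
Final: r = 1860 with f(r) ≡ 0 mod 7^4.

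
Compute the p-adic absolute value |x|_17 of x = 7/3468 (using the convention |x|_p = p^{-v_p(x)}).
|7/3468|_17 = 289

Step 1 — compute v_17(x) by factoring powers of 17 out of the numerator and denominator: v_17(7/3468) = -2. Step 2 — apply |x|_p = p^{-v_p(x)} = 17^{2} = 289.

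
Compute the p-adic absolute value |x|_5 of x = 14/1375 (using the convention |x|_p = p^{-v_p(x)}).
|14/1375|_5 = 125

Step 1 — compute v_5(x) by factoring powers of 5 out of the numerator and denominator: v_5(14/1375) = -3. Step 2 — apply |x|_p = p^{-v_p(x)} = 5^{3} = 125.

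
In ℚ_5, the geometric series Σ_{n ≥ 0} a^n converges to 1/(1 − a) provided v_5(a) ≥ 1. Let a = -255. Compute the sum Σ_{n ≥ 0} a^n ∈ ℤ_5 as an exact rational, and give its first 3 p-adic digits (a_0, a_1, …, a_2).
Σ a^n = 1/(1 − a) = 1/256;  first 3 digits = (1, 4, 0)

v_5(a) = 1 ≥ 1, so the series converges in ℤ_5 to 1/(1 − a) = 1/(1 − (-255)) = 1/256. Expand this rational in ℤ_5: compute digits iteratively via d_i = x_i mod 5, x_{i+1} = (x_i − d_i)/5. The first 3 digits are (1, 4, 0).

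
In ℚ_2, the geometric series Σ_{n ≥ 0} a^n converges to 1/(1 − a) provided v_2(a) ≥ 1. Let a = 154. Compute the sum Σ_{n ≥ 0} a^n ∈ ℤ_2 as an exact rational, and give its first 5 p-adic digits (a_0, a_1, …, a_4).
Σ a^n = 1/(1 − a) = -1/153;  first 5 digits = (1, 1, 1, 0, 1)

v_2(a) = 1 ≥ 1, so the series converges in ℤ_2 to 1/(1 − a) = 1/(1 − 154) = -1/153. Expand this rational in ℤ_2: compute digits iteratively via d_i = x_i mod 2, x_{i+1} = (x_i − d_i)/2. The first 5 digits are (1, 1, 1, 0, 1).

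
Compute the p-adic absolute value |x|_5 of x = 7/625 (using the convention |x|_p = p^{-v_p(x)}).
|7/625|_5 = 625

Step 1 — compute v_5(x) by factoring powers of 5 out of the numerator and denominator: v_5(7/625) = -4. Step 2 — apply |x|_p = p^{-v_p(x)} = 5^{4} = 625.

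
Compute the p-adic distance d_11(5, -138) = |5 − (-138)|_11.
d_11(5, -138) = 1/11

Step 1 — x − y = 5 − (-138) = 143. Step 2 — v_11(143) = 1 (factor: 143 = (11^1 · 13); the sign does not affect v_p). Step 3 — |x − y|_11 = 11^{-1} = 1/11.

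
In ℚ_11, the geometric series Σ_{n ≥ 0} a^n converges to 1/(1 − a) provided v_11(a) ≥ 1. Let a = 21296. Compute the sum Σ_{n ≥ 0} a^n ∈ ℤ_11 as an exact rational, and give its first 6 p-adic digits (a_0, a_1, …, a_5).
Σ a^n = 1/(1 − a) = -1/21295;  first 6 digits = (1, 0, 0, 5, 1, 0)

v_11(a) = 3 ≥ 1, so the series converges in ℤ_11 to 1/(1 − a) = 1/(1 − 21296) = -1/21295. Expand this rational in ℤ_11: compute digits iteratively via d_i = x_i mod 11, x_{i+1} = (x_i − d_i)/11. The first 6 digits are (1, 0, 0, 5, 1, 0).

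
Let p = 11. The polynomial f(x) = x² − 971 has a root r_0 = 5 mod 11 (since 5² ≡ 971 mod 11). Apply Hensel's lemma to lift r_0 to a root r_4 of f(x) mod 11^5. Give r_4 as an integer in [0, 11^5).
r_4 = 118244 (mod 161051)

Hensel's recurrence: r_{i+1} = r_i − f(r_i)·(f′(r_i))^{-1} mod 11^{i+2}, with f′(x) = 2x. Iterate:
  r_0 = 5 (mod 11)
  r_1 = 27 (mod 121)
  r_2 = 1116 (mod 1331)
  r_3 = 1116 (mod 14641)
  r_4 = 118244 (mod 161051)
Final: r_4 = 118244, and one checks f(r_4) ≡ 0 mod 11^5.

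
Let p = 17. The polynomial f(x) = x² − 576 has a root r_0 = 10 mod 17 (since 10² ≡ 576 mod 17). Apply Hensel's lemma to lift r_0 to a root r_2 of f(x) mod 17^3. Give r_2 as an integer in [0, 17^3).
r_2 = 4889 (mod 4913)

Hensel's recurrence: r_{i+1} = r_i − f(r_i)·(f′(r_i))^{-1} mod 17^{i+2}, with f′(x) = 2x. Iterate:
  r_0 = 10 (mod 17)
  r_1 = 265 (mod 289)
  r_2 = 4889 (mod 4913)
Final: r_2 = 4889, and one checks f(r_2) ≡ 0 mod 17^3.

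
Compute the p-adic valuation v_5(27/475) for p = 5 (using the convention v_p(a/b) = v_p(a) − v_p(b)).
v_5(27/475) = -2

Factor powers of 5 from the numerator and denominator of the reduced fraction: 27 = 5^0 · 27 and 475 = 5^2 · 19. Apply v_p(a/b) = v_p(a) − v_p(b): v_5(27/475) = 0 − 2 = -2.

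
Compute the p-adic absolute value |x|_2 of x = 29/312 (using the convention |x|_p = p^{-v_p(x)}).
|29/312|_2 = 8

Step 1 — compute v_2(x) by factoring powers of 2 out of the numerator and denominator: v_2(29/312) = -3. Step 2 — apply |x|_p = p^{-v_p(x)} = 2^{3} = 8.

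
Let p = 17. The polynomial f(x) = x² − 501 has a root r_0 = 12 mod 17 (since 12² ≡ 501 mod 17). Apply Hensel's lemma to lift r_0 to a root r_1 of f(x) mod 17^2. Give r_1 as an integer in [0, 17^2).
r_1 = 63 (mod 289)

Hensel's recurrence: r_{i+1} = r_i − f(r_i)·(f′(r_i))^{-1} mod 17^{i+2}, with f′(x) = 2x. Iterate:
  r_0 = 12 (mod 17)
  r_1 = 63 (mod 289)
Final: r_1 = 63, and one checks f(r_1) ≡ 0 mod 17^2.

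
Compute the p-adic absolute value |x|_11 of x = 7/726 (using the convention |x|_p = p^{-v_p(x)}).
|7/726|_11 = 121

Step 1 — compute v_11(x) by factoring powers of 11 out of the numerator and denominator: v_11(7/726) = -2. Step 2 — apply |x|_p = p^{-v_p(x)} = 11^{2} = 121.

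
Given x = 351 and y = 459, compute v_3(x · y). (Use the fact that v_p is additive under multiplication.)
v_3(161109) = 6

v_p(x) = 3 (factor: 351 = 3^3 · 13); v_p(y) = 3 (factor: 459 = 3^3 · 17). Additivity: v_p(xy) = v_p(x) + v_p(y) = 3 + 3 = 6. (Direct check: xy = 161109 = 3^6 · (221).)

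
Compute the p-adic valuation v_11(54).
v_11(54) = 0

v_11(n) is the largest exponent k such that 11^k divides n. Factor out: 54 = 11^0 · 54. (Sign doesn't affect v_p.) So v_11(54) = 0.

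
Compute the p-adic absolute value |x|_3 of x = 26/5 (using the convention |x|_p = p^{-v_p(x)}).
|26/5|_3 = 1

Step 1 — compute v_3(x) by factoring powers of 3 out of the numerator and denominator: v_3(26/5) = 0. Step 2 — apply |x|_p = p^{-v_p(x)} = 3^{0} = 1.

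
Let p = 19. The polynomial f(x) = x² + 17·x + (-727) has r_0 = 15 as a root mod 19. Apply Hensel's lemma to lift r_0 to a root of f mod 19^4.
r_3 = 15405 (mod 130321)

Hensel: r_{i+1} = r_i − f(r_i)·(f′(r_i))^{-1} mod 19^{i+2}, f′(x) = 2x + 17. Iterate:
  r_0 = 15 (mod 19)
  r_1 = 243 (mod 361)
  r_2 = 1687 (mod 6859)
  r_3 = 15405 (mod 130321)
Final: r = 15405 satisfies f(r) ≡ 0 mod 19^4.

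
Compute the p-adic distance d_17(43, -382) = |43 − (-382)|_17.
d_17(43, -382) = 1/17

Step 1 — x − y = 43 − (-382) = 425. Step 2 — v_17(425) = 1 (factor: 425 = (17^1 · 25); the sign does not affect v_p). Step 3 — |x − y|_17 = 17^{-1} = 1/17.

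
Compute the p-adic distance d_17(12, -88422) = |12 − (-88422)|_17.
d_17(12, -88422) = 1/4913

Step 1 — x − y = 12 − (-88422) = 88434. Step 2 — v_17(88434) = 3 (factor: 88434 = (17^3 · 18); the sign does not affect v_p). Step 3 — |x − y|_17 = 17^{-3} = 1/4913.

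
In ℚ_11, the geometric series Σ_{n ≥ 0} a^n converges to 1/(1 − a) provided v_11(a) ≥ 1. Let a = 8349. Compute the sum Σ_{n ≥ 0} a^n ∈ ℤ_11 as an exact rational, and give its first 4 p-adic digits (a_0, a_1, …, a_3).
Σ a^n = 1/(1 − a) = -1/8348;  first 4 digits = (1, 0, 3, 6)

v_11(a) = 2 ≥ 1, so the series converges in ℤ_11 to 1/(1 − a) = 1/(1 − 8349) = -1/8348. Expand this rational in ℤ_11: compute digits iteratively via d_i = x_i mod 11, x_{i+1} = (x_i − d_i)/11. The first 4 digits are (1, 0, 3, 6).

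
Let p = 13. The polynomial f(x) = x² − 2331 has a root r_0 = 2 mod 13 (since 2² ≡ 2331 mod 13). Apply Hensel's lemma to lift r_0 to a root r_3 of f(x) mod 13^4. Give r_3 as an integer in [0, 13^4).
r_3 = 20230 (mod 28561)

Hensel's recurrence: r_{i+1} = r_i − f(r_i)·(f′(r_i))^{-1} mod 13^{i+2}, with f′(x) = 2x. Iterate:
  r_0 = 2 (mod 13)
  r_1 = 119 (mod 169)
  r_2 = 457 (mod 2197)
  r_3 = 20230 (mod 28561)
Final: r_3 = 20230, and one checks f(r_3) ≡ 0 mod 13^4.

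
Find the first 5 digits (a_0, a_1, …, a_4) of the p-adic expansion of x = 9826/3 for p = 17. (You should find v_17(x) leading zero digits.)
(a_0, …, a_4) = (0, 0, 0, 12, 5)

v_17(9826/3) = 3, so a_0 = ... = a_2 = 0. Factor out: x = 17^3 · u with u = 2/3 a unit in ℤ_17. Expand u iteratively via a_{v+i} = u_i mod 17, u_{i+1} = (u_i − a_{v+i})/17:
  u_0 = 2/3;  a_3 = 12;  u_1 = (u_0 − 12)/17 = -2/3
  u_1 = -2/3;  a_4 = 5;  u_2 = (u_1 − 5)/17 = -1/3
Digits: (0, 0, 0, 12, 5).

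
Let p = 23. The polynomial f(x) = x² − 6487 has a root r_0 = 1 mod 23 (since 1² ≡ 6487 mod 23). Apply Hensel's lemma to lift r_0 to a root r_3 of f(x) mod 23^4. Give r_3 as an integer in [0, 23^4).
r_3 = 225953 (mod 279841)

Hensel's recurrence: r_{i+1} = r_i − f(r_i)·(f′(r_i))^{-1} mod 23^{i+2}, with f′(x) = 2x. Iterate:
  r_0 = 1 (mod 23)
  r_1 = 70 (mod 529)
  r_2 = 6947 (mod 12167)
  r_3 = 225953 (mod 279841)
Final: r_3 = 225953, and one checks f(r_3) ≡ 0 mod 23^4.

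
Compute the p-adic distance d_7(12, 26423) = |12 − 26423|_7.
d_7(12, 26423) = 1/2401

Step 1 — x − y = 12 − 26423 = -26411. Step 2 — v_7(-26411) = 4 (factor: -26411 = −(7^4 · 11); the sign does not affect v_p). Step 3 — |x − y|_7 = 7^{-4} = 1/2401.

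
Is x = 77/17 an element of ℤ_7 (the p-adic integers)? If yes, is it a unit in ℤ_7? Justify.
x ∈ ℤ_7 but not a unit; v_7(x) = 1 > 0

ℤ_7 = {x ∈ ℚ_7 : v_7(x) ≥ 0} and ℤ_7^× = {x ∈ ℤ_7 : v_7(x) = 0}. Here v_7(77/17) = v_7(num) − v_7(den) = 1; compare against these criteria.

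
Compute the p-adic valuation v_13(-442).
v_13(-442) = 1

v_13(n) is the largest exponent k such that 13^k divides n. Factor out: -442 = -13^1 · 34. (Sign doesn't affect v_p.) So v_13(-442) = 1.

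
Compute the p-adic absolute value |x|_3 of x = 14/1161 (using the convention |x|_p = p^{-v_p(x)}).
|14/1161|_3 = 27

Step 1 — compute v_3(x) by factoring powers of 3 out of the numerator and denominator: v_3(14/1161) = -3. Step 2 — apply |x|_p = p^{-v_p(x)} = 3^{3} = 27.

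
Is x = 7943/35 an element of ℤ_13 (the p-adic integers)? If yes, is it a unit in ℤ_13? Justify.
x ∈ ℤ_13 but not a unit; v_13(x) = 2 > 0

ℤ_13 = {x ∈ ℚ_13 : v_13(x) ≥ 0} and ℤ_13^× = {x ∈ ℤ_13 : v_13(x) = 0}. Here v_13(7943/35) = v_13(num) − v_13(den) = 2; compare against these criteria.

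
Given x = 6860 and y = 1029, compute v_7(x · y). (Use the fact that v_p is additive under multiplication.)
v_7(7058940) = 6

v_p(x) = 3 (factor: 6860 = 7^3 · 20); v_p(y) = 3 (factor: 1029 = 7^3 · 3). Additivity: v_p(xy) = v_p(x) + v_p(y) = 3 + 3 = 6. (Direct check: xy = 7058940 = 7^6 · (60).)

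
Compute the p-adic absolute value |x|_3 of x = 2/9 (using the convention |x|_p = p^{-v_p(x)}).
|2/9|_3 = 9

Step 1 — compute v_3(x) by factoring powers of 3 out of the numerator and denominator: v_3(2/9) = -2. Step 2 — apply |x|_p = p^{-v_p(x)} = 3^{2} = 9.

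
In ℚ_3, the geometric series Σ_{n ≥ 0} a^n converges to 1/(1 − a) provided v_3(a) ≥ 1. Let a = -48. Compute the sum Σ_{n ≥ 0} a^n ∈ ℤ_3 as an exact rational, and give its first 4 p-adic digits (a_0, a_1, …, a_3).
Σ a^n = 1/(1 − a) = 1/49;  first 4 digits = (1, 2, 1, 1)

v_3(a) = 1 ≥ 1, so the series converges in ℤ_3 to 1/(1 − a) = 1/(1 − (-48)) = 1/49. Expand this rational in ℤ_3: compute digits iteratively via d_i = x_i mod 3, x_{i+1} = (x_i − d_i)/3. The first 4 digits are (1, 2, 1, 1).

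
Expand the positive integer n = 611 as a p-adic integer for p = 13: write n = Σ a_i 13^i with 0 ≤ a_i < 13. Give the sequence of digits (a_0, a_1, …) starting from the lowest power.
(a_0, a_1, …) = (0, 8, 3)

Repeated division by 13 gives the digits low-to-high: 611 = 8·13^1 + 3·13^2. Digit sequence: (0, 8, 3).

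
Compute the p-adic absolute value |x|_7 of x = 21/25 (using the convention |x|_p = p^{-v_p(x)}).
|21/25|_7 = 1/7

Step 1 — compute v_7(x) by factoring powers of 7 out of the numerator and denominator: v_7(21/25) = 1. Step 2 — apply |x|_p = p^{-v_p(x)} = 7^{-1} = 1/7.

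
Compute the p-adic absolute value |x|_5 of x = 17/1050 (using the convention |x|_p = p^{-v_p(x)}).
|17/1050|_5 = 25

Step 1 — compute v_5(x) by factoring powers of 5 out of the numerator and denominator: v_5(17/1050) = -2. Step 2 — apply |x|_p = p^{-v_p(x)} = 5^{2} = 25.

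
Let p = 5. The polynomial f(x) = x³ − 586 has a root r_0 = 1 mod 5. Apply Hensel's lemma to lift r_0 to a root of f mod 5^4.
r_3 = 296 (mod 625)

Hensel: r_{i+1} = r_i − f(r_i)/f′(r_i) mod 5^{i+2}, where f′(x) = 3x². Iterate:
  r_0 = 1 (mod 5)
  r_1 = 21 (mod 25)
  r_2 = 46 (mod 125)
  r_3 = 296 (mod 625)
Final: r = 296 with f(r) ≡ 0 mod 5^4.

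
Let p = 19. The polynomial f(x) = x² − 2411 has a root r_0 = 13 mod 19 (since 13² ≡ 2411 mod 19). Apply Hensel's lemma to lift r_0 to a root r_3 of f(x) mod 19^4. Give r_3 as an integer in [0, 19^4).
r_3 = 109871 (mod 130321)

Hensel's recurrence: r_{i+1} = r_i − f(r_i)·(f′(r_i))^{-1} mod 19^{i+2}, with f′(x) = 2x. Iterate:
  r_0 = 13 (mod 19)
  r_1 = 127 (mod 361)
  r_2 = 127 (mod 6859)
  r_3 = 109871 (mod 130321)
Final: r_3 = 109871, and one checks f(r_3) ≡ 0 mod 19^4.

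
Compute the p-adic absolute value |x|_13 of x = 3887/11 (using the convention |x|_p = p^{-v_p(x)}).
|3887/11|_13 = 1/169

Step 1 — compute v_13(x) by factoring powers of 13 out of the numerator and denominator: v_13(3887/11) = 2. Step 2 — apply |x|_p = p^{-v_p(x)} = 13^{-2} = 1/169.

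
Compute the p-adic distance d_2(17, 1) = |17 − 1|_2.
d_2(17, 1) = 1/16

Step 1 — x − y = 17 − 1 = 16. Step 2 — v_2(16) = 4 (factor: 16 = (2^4 · 1); the sign does not affect v_p). Step 3 — |x − y|_2 = 2^{-4} = 1/16.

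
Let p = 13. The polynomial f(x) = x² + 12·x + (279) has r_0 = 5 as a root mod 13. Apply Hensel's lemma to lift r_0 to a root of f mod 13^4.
r_3 = 5504 (mod 28561)

Hensel: r_{i+1} = r_i − f(r_i)·(f′(r_i))^{-1} mod 13^{i+2}, f′(x) = 2x + 12. Iterate:
  r_0 = 5 (mod 13)
  r_1 = 96 (mod 169)
  r_2 = 1110 (mod 2197)
  r_3 = 5504 (mod 28561)
Final: r = 5504 satisfies f(r) ≡ 0 mod 13^4.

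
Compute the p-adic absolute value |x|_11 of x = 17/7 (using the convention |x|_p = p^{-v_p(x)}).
|17/7|_11 = 1

Step 1 — compute v_11(x) by factoring powers of 11 out of the numerator and denominator: v_11(17/7) = 0. Step 2 — apply |x|_p = p^{-v_p(x)} = 11^{0} = 1.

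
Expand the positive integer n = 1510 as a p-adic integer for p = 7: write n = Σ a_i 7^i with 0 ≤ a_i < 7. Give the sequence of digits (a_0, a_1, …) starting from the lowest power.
(a_0, a_1, …) = (5, 5, 2, 4)

Repeated division by 7 gives the digits low-to-high: 1510 = 5 + 5·7^1 + 2·7^2 + 4·7^3. Digit sequence: (5, 5, 2, 4).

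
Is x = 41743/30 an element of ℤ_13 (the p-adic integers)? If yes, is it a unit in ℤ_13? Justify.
x ∈ ℤ_13 but not a unit; v_13(x) = 3 > 0

ℤ_13 = {x ∈ ℚ_13 : v_13(x) ≥ 0} and ℤ_13^× = {x ∈ ℤ_13 : v_13(x) = 0}. Here v_13(41743/30) = v_13(num) − v_13(den) = 3; compare against these criteria.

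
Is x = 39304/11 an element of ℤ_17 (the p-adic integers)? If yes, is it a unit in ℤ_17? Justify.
x ∈ ℤ_17 but not a unit; v_17(x) = 3 > 0

ℤ_17 = {x ∈ ℚ_17 : v_17(x) ≥ 0} and ℤ_17^× = {x ∈ ℤ_17 : v_17(x) = 0}. Here v_17(39304/11) = v_17(num) − v_17(den) = 3; compare against these criteria.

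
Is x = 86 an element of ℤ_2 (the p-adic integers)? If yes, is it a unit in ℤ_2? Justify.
x ∈ ℤ_2 but not a unit; v_2(x) = 1 > 0

ℤ_2 = {x ∈ ℚ_2 : v_2(x) ≥ 0} and ℤ_2^× = {x ∈ ℤ_2 : v_2(x) = 0}. Here v_2(86) = v_2(num) − v_2(den) = 1; compare against these criteria.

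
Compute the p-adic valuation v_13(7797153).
v_13(7797153) = 5

v_13(n) is the largest exponent k such that 13^k divides n. Factor out: 7797153 = 13^5 · 21. (Sign doesn't affect v_p.) So v_13(7797153) = 5.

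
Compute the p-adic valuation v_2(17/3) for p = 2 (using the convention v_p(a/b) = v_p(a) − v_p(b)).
v_2(17/3) = 0

Factor powers of 2 from the numerator and denominator of the reduced fraction: 17 = 2^0 · 17 and 3 = 2^0 · 3. Apply v_p(a/b) = v_p(a) − v_p(b): v_2(17/3) = 0 − 0 = 0.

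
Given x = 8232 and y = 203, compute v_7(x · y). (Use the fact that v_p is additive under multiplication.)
v_7(1671096) = 4

v_p(x) = 3 (factor: 8232 = 7^3 · 24); v_p(y) = 1 (factor: 203 = 7^1 · 29). Additivity: v_p(xy) = v_p(x) + v_p(y) = 3 + 1 = 4. (Direct check: xy = 1671096 = 7^4 · (696).)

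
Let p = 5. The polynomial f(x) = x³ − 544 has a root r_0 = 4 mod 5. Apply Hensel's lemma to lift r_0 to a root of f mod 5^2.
r_1 = 14 (mod 25)

Hensel: r_{i+1} = r_i − f(r_i)/f′(r_i) mod 5^{i+2}, where f′(x) = 3x². Iterate:
  r_0 = 4 (mod 5)
  r_1 = 14 (mod 25)
Final: r = 14 with f(r) ≡ 0 mod 5^2.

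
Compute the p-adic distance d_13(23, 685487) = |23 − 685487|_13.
d_13(23, 685487) = 1/28561

Step 1 — x − y = 23 − 685487 = -685464. Step 2 — v_13(-685464) = 4 (factor: -685464 = −(13^4 · 24); the sign does not affect v_p). Step 3 — |x − y|_13 = 13^{-4} = 1/28561.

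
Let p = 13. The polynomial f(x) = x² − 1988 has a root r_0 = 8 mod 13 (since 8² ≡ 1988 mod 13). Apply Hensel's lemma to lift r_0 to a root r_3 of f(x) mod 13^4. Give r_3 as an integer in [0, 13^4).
r_3 = 17324 (mod 28561)

Hensel's recurrence: r_{i+1} = r_i − f(r_i)·(f′(r_i))^{-1} mod 13^{i+2}, with f′(x) = 2x. Iterate:
  r_0 = 8 (mod 13)
  r_1 = 86 (mod 169)
  r_2 = 1945 (mod 2197)
  r_3 = 17324 (mod 28561)
Final: r_3 = 17324, and one checks f(r_3) ≡ 0 mod 13^4.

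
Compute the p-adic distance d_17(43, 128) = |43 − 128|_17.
d_17(43, 128) = 1/17

Step 1 — x − y = 43 − 128 = -85. Step 2 — v_17(-85) = 1 (factor: -85 = −(17^1 · 5); the sign does not affect v_p). Step 3 — |x − y|_17 = 17^{-1} = 1/17.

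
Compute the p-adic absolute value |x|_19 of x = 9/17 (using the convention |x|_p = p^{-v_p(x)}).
|9/17|_19 = 1

Step 1 — compute v_19(x) by factoring powers of 19 out of the numerator and denominator: v_19(9/17) = 0. Step 2 — apply |x|_p = p^{-v_p(x)} = 19^{0} = 1.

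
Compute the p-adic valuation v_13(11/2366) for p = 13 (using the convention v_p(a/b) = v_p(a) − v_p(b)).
v_13(11/2366) = -2

Factor powers of 13 from the numerator and denominator of the reduced fraction: 11 = 13^0 · 11 and 2366 = 13^2 · 14. Apply v_p(a/b) = v_p(a) − v_p(b): v_13(11/2366) = 0 − 2 = -2.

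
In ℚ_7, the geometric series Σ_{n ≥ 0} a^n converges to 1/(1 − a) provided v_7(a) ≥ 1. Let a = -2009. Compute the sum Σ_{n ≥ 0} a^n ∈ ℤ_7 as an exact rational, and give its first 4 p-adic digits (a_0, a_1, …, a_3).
Σ a^n = 1/(1 − a) = 1/2010;  first 4 digits = (1, 0, 1, 1)

v_7(a) = 2 ≥ 1, so the series converges in ℤ_7 to 1/(1 − a) = 1/(1 − (-2009)) = 1/2010. Expand this rational in ℤ_7: compute digits iteratively via d_i = x_i mod 7, x_{i+1} = (x_i − d_i)/7. The first 4 digits are (1, 0, 1, 1).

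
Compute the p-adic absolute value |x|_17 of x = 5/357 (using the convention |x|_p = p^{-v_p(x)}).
|5/357|_17 = 17

Step 1 — compute v_17(x) by factoring powers of 17 out of the numerator and denominator: v_17(5/357) = -1. Step 2 — apply |x|_p = p^{-v_p(x)} = 17^{1} = 17.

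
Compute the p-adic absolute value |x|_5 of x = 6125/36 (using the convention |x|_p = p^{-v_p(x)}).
|6125/36|_5 = 1/125

Step 1 — compute v_5(x) by factoring powers of 5 out of the numerator and denominator: v_5(6125/36) = 3. Step 2 — apply |x|_p = p^{-v_p(x)} = 5^{-3} = 1/125.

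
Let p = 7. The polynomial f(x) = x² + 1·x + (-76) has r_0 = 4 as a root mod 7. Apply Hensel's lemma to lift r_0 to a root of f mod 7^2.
r_1 = 32 (mod 49)

Hensel: r_{i+1} = r_i − f(r_i)·(f′(r_i))^{-1} mod 7^{i+2}, f′(x) = 2x + 1. Iterate:
  r_0 = 4 (mod 7)
  r_1 = 32 (mod 49)
Final: r = 32 satisfies f(r) ≡ 0 mod 7^2.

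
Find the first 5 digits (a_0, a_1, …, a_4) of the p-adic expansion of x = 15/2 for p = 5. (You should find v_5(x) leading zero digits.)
(a_0, …, a_4) = (0, 4, 2, 2, 2)

v_5(15/2) = 1, so a_0 = ... = a_0 = 0. Factor out: x = 5^1 · u with u = 3/2 a unit in ℤ_5. Expand u iteratively via a_{v+i} = u_i mod 5, u_{i+1} = (u_i − a_{v+i})/5:
  u_0 = 3/2;  a_1 = 4;  u_1 = (u_0 − 4)/5 = -1/2
  u_1 = -1/2;  a_2 = 2;  u_2 = (u_1 − 2)/5 = -1/2
  u_2 = -1/2;  a_3 = 2;  u_3 = (u_2 − 2)/5 = -1/2
  u_3 = -1/2;  a_4 = 2;  u_4 = (u_3 − 2)/5 = -1/2
Digits: (0, 4, 2, 2, 2).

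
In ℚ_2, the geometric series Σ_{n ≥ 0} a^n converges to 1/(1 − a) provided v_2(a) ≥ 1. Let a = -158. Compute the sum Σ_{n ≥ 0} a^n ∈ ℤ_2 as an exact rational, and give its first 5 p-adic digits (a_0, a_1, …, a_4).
Σ a^n = 1/(1 − a) = 1/159;  first 5 digits = (1, 1, 1, 1, 1)

v_2(a) = 1 ≥ 1, so the series converges in ℤ_2 to 1/(1 − a) = 1/(1 − (-158)) = 1/159. Expand this rational in ℤ_2: compute digits iteratively via d_i = x_i mod 2, x_{i+1} = (x_i − d_i)/2. The first 5 digits are (1, 1, 1, 1, 1).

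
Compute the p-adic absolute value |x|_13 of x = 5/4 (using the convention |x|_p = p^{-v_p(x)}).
|5/4|_13 = 1

Step 1 — compute v_13(x) by factoring powers of 13 out of the numerator and denominator: v_13(5/4) = 0. Step 2 — apply |x|_p = p^{-v_p(x)} = 13^{0} = 1.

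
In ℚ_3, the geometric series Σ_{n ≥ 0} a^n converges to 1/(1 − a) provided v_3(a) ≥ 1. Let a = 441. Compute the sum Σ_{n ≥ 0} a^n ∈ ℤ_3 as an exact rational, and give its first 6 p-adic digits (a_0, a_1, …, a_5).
Σ a^n = 1/(1 − a) = -1/440;  first 6 digits = (1, 0, 1, 1, 0, 1)

v_3(a) = 2 ≥ 1, so the series converges in ℤ_3 to 1/(1 − a) = 1/(1 − 441) = -1/440. Expand this rational in ℤ_3: compute digits iteratively via d_i = x_i mod 3, x_{i+1} = (x_i − d_i)/3. The first 6 digits are (1, 0, 1, 1, 0, 1).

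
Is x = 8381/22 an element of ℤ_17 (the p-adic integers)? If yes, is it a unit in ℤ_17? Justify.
x ∈ ℤ_17 but not a unit; v_17(x) = 2 > 0

ℤ_17 = {x ∈ ℚ_17 : v_17(x) ≥ 0} and ℤ_17^× = {x ∈ ℤ_17 : v_17(x) = 0}. Here v_17(8381/22) = v_17(num) − v_17(den) = 2; compare against these criteria.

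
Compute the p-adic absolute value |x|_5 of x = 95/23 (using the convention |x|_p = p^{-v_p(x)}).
|95/23|_5 = 1/5

Step 1 — compute v_5(x) by factoring powers of 5 out of the numerator and denominator: v_5(95/23) = 1. Step 2 — apply |x|_p = p^{-v_p(x)} = 5^{-1} = 1/5.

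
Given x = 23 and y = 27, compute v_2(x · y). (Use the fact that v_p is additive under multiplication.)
v_2(621) = 0

v_p(x) = 0 (factor: 23 = 2^0 · 23); v_p(y) = 0 (factor: 27 = 2^0 · 27). Additivity: v_p(xy) = v_p(x) + v_p(y) = 0 + 0 = 0. (Direct check: xy = 621 = 2^0 · (621).)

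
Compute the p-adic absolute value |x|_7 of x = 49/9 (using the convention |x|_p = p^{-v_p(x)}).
|49/9|_7 = 1/49

Step 1 — compute v_7(x) by factoring powers of 7 out of the numerator and denominator: v_7(49/9) = 2. Step 2 — apply |x|_p = p^{-v_p(x)} = 7^{-2} = 1/49.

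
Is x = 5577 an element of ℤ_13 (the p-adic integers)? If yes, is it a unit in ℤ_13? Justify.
x ∈ ℤ_13 but not a unit; v_13(x) = 2 > 0

ℤ_13 = {x ∈ ℚ_13 : v_13(x) ≥ 0} and ℤ_13^× = {x ∈ ℤ_13 : v_13(x) = 0}. Here v_13(5577) = v_13(num) − v_13(den) = 2; compare against these criteria.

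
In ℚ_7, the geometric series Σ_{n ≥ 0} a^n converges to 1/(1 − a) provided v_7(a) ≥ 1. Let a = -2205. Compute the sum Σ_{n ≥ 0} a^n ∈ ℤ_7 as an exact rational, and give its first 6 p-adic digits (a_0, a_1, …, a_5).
Σ a^n = 1/(1 − a) = 1/2206;  first 6 digits = (1, 0, 4, 0, 1, 2)

v_7(a) = 2 ≥ 1, so the series converges in ℤ_7 to 1/(1 − a) = 1/(1 − (-2205)) = 1/2206. Expand this rational in ℤ_7: compute digits iteratively via d_i = x_i mod 7, x_{i+1} = (x_i − d_i)/7. The first 6 digits are (1, 0, 4, 0, 1, 2).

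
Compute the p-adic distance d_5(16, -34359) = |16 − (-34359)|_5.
d_5(16, -34359) = 1/3125

Step 1 — x − y = 16 − (-34359) = 34375. Step 2 — v_5(34375) = 5 (factor: 34375 = (5^5 · 11); the sign does not affect v_p). Step 3 — |x − y|_5 = 5^{-5} = 1/3125.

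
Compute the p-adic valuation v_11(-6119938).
v_11(-6119938) = 5

v_11(n) is the largest exponent k such that 11^k divides n. Factor out: -6119938 = -11^5 · 38. (Sign doesn't affect v_p.) So v_11(-6119938) = 5.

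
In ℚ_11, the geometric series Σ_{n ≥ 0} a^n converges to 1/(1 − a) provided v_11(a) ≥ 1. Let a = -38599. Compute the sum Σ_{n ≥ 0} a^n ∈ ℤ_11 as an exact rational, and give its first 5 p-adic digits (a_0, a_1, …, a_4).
Σ a^n = 1/(1 − a) = 1/38600;  first 5 digits = (1, 0, 0, 4, 8)

v_11(a) = 3 ≥ 1, so the series converges in ℤ_11 to 1/(1 − a) = 1/(1 − (-38599)) = 1/38600. Expand this rational in ℤ_11: compute digits iteratively via d_i = x_i mod 11, x_{i+1} = (x_i − d_i)/11. The first 5 digits are (1, 0, 0, 4, 8).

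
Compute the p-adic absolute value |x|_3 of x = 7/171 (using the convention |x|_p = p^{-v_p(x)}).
|7/171|_3 = 9

Step 1 — compute v_3(x) by factoring powers of 3 out of the numerator and denominator: v_3(7/171) = -2. Step 2 — apply |x|_p = p^{-v_p(x)} = 3^{2} = 9.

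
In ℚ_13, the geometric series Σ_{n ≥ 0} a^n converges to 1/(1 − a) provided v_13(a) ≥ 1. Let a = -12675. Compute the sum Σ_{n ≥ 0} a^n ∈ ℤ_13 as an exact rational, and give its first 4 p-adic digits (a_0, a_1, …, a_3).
Σ a^n = 1/(1 − a) = 1/12676;  first 4 digits = (1, 0, 3, 7)

v_13(a) = 2 ≥ 1, so the series converges in ℤ_13 to 1/(1 − a) = 1/(1 − (-12675)) = 1/12676. Expand this rational in ℤ_13: compute digits iteratively via d_i = x_i mod 13, x_{i+1} = (x_i − d_i)/13. The first 4 digits are (1, 0, 3, 7).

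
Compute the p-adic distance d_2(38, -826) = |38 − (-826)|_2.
d_2(38, -826) = 1/32

Step 1 — x − y = 38 − (-826) = 864. Step 2 — v_2(864) = 5 (factor: 864 = (2^5 · 27); the sign does not affect v_p). Step 3 — |x − y|_2 = 2^{-5} = 1/32.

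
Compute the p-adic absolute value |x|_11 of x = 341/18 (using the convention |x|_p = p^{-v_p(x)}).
|341/18|_11 = 1/11

Step 1 — compute v_11(x) by factoring powers of 11 out of the numerator and denominator: v_11(341/18) = 1. Step 2 — apply |x|_p = p^{-v_p(x)} = 11^{-1} = 1/11.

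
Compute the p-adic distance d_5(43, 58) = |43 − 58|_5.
d_5(43, 58) = 1/5

Step 1 — x − y = 43 − 58 = -15. Step 2 — v_5(-15) = 1 (factor: -15 = −(5^1 · 3); the sign does not affect v_p). Step 3 — |x − y|_5 = 5^{-1} = 1/5.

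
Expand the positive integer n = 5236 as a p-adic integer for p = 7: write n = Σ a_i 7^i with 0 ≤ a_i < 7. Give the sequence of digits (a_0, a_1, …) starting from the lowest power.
(a_0, a_1, …) = (0, 6, 1, 1, 2)

Repeated division by 7 gives the digits low-to-high: 5236 = 6·7^1 + 1·7^2 + 1·7^3 + 2·7^4. Digit sequence: (0, 6, 1, 1, 2).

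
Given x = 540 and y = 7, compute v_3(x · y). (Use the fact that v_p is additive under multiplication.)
v_3(3780) = 3

v_p(x) = 3 (factor: 540 = 3^3 · 20); v_p(y) = 0 (factor: 7 = 3^0 · 7). Additivity: v_p(xy) = v_p(x) + v_p(y) = 3 + 0 = 3. (Direct check: xy = 3780 = 3^3 · (140).)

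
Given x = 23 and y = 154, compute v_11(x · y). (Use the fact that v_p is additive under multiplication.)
v_11(3542) = 1

v_p(x) = 0 (factor: 23 = 11^0 · 23); v_p(y) = 1 (factor: 154 = 11^1 · 14). Additivity: v_p(xy) = v_p(x) + v_p(y) = 0 + 1 = 1. (Direct check: xy = 3542 = 11^1 · (322).)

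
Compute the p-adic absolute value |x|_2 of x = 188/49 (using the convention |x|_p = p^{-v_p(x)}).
|188/49|_2 = 1/4

Step 1 — compute v_2(x) by factoring powers of 2 out of the numerator and denominator: v_2(188/49) = 2. Step 2 — apply |x|_p = p^{-v_p(x)} = 2^{-2} = 1/4.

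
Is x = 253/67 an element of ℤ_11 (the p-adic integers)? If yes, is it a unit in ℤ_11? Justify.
x ∈ ℤ_11 but not a unit; v_11(x) = 1 > 0

ℤ_11 = {x ∈ ℚ_11 : v_11(x) ≥ 0} and ℤ_11^× = {x ∈ ℤ_11 : v_11(x) = 0}. Here v_11(253/67) = v_11(num) − v_11(den) = 1; compare against these criteria.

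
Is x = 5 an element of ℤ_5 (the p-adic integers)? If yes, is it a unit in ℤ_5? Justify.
x ∈ ℤ_5 but not a unit; v_5(x) = 1 > 0

ℤ_5 = {x ∈ ℚ_5 : v_5(x) ≥ 0} and ℤ_5^× = {x ∈ ℤ_5 : v_5(x) = 0}. Here v_5(5) = v_5(num) − v_5(den) = 1; compare against these criteria.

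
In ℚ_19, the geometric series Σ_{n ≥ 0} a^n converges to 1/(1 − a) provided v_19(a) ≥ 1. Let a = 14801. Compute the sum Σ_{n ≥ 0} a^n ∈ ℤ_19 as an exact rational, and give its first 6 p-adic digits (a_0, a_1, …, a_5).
Σ a^n = 1/(1 − a) = -1/14800;  first 6 digits = (1, 0, 3, 2, 9, 12)

v_19(a) = 2 ≥ 1, so the series converges in ℤ_19 to 1/(1 − a) = 1/(1 − 14801) = -1/14800. Expand this rational in ℤ_19: compute digits iteratively via d_i = x_i mod 19, x_{i+1} = (x_i − d_i)/19. The first 6 digits are (1, 0, 3, 2, 9, 12).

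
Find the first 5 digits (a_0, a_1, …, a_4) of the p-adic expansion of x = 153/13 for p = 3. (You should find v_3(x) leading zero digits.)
(a_0, …, a_4) = (0, 0, 2, 0, 2)

v_3(153/13) = 2, so a_0 = ... = a_1 = 0. Factor out: x = 3^2 · u with u = 17/13 a unit in ℤ_3. Expand u iteratively via a_{v+i} = u_i mod 3, u_{i+1} = (u_i − a_{v+i})/3:
  u_0 = 17/13;  a_2 = 2;  u_1 = (u_0 − 2)/3 = -3/13
  u_1 = -3/13;  a_3 = 0;  u_2 = (u_1 − 0)/3 = -1/13
  u_2 = -1/13;  a_4 = 2;  u_3 = (u_2 − 2)/3 = -9/13
Digits: (0, 0, 2, 0, 2).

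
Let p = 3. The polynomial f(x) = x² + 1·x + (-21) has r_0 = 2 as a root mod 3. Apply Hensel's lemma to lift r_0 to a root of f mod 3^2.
r_1 = 5 (mod 9)

Hensel: r_{i+1} = r_i − f(r_i)·(f′(r_i))^{-1} mod 3^{i+2}, f′(x) = 2x + 1. Iterate:
  r_0 = 2 (mod 3)
  r_1 = 5 (mod 9)
Final: r = 5 satisfies f(r) ≡ 0 mod 3^2.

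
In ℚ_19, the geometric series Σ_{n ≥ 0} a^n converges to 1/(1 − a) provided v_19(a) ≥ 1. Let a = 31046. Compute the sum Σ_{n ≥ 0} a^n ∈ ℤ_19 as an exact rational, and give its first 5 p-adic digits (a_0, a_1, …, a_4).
Σ a^n = 1/(1 − a) = -1/31045;  first 5 digits = (1, 0, 10, 4, 5)

v_19(a) = 2 ≥ 1, so the series converges in ℤ_19 to 1/(1 − a) = 1/(1 − 31046) = -1/31045. Expand this rational in ℤ_19: compute digits iteratively via d_i = x_i mod 19, x_{i+1} = (x_i − d_i)/19. The first 5 digits are (1, 0, 10, 4, 5).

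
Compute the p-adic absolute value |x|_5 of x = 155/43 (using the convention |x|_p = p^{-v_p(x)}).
|155/43|_5 = 1/5

Step 1 — compute v_5(x) by factoring powers of 5 out of the numerator and denominator: v_5(155/43) = 1. Step 2 — apply |x|_p = p^{-v_p(x)} = 5^{-1} = 1/5.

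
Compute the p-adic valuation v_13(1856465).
v_13(1856465) = 5

v_13(n) is the largest exponent k such that 13^k divides n. Factor out: 1856465 = 13^5 · 5. (Sign doesn't affect v_p.) So v_13(1856465) = 5.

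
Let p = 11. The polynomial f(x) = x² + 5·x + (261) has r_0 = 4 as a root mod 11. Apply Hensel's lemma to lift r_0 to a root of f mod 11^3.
r_2 = 1126 (mod 1331)

Hensel: r_{i+1} = r_i − f(r_i)·(f′(r_i))^{-1} mod 11^{i+2}, f′(x) = 2x + 5. Iterate:
  r_0 = 4 (mod 11)
  r_1 = 37 (mod 121)
  r_2 = 1126 (mod 1331)
Final: r = 1126 satisfies f(r) ≡ 0 mod 11^3.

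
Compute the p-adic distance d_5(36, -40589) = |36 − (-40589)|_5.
d_5(36, -40589) = 1/3125

Step 1 — x − y = 36 − (-40589) = 40625. Step 2 — v_5(40625) = 5 (factor: 40625 = (5^5 · 13); the sign does not affect v_p). Step 3 — |x − y|_5 = 5^{-5} = 1/3125.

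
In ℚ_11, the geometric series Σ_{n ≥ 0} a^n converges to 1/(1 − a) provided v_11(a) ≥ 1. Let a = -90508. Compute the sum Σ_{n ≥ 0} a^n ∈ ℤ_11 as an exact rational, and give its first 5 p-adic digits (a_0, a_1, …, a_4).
Σ a^n = 1/(1 − a) = 1/90509;  first 5 digits = (1, 0, 0, 9, 4)

v_11(a) = 3 ≥ 1, so the series converges in ℤ_11 to 1/(1 − a) = 1/(1 − (-90508)) = 1/90509. Expand this rational in ℤ_11: compute digits iteratively via d_i = x_i mod 11, x_{i+1} = (x_i − d_i)/11. The first 5 digits are (1, 0, 0, 9, 4).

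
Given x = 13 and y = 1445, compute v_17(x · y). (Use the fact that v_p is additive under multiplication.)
v_17(18785) = 2

v_p(x) = 0 (factor: 13 = 17^0 · 13); v_p(y) = 2 (factor: 1445 = 17^2 · 5). Additivity: v_p(xy) = v_p(x) + v_p(y) = 0 + 2 = 2. (Direct check: xy = 18785 = 17^2 · (65).)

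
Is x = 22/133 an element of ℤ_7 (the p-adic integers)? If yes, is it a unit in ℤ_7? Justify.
x ∉ ℤ_7 (v_7(x) = -1 < 0)

ℤ_7 = {x ∈ ℚ_7 : v_7(x) ≥ 0} and ℤ_7^× = {x ∈ ℤ_7 : v_7(x) = 0}. Here v_7(22/133) = v_7(num) − v_7(den) = -1; compare against these criteria.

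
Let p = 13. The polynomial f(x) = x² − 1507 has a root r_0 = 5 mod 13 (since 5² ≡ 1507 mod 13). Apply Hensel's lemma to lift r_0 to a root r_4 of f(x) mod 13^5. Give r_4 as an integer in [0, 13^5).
r_4 = 213465 (mod 371293)

Hensel's recurrence: r_{i+1} = r_i − f(r_i)·(f′(r_i))^{-1} mod 13^{i+2}, with f′(x) = 2x. Iterate:
  r_0 = 5 (mod 13)
  r_1 = 18 (mod 169)
  r_2 = 356 (mod 2197)
  r_3 = 13538 (mod 28561)
  r_4 = 213465 (mod 371293)
Final: r_4 = 213465, and one checks f(r_4) ≡ 0 mod 13^5.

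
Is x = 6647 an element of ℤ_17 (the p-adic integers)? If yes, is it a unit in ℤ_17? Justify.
x ∈ ℤ_17 but not a unit; v_17(x) = 2 > 0

ℤ_17 = {x ∈ ℚ_17 : v_17(x) ≥ 0} and ℤ_17^× = {x ∈ ℤ_17 : v_17(x) = 0}. Here v_17(6647) = v_17(num) − v_17(den) = 2; compare against these criteria.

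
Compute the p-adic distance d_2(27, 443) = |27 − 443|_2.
d_2(27, 443) = 1/32

Step 1 — x − y = 27 − 443 = -416. Step 2 — v_2(-416) = 5 (factor: -416 = −(2^5 · 13); the sign does not affect v_p). Step 3 — |x − y|_2 = 2^{-5} = 1/32.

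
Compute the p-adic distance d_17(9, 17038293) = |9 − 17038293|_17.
d_17(9, 17038293) = 1/1419857

Step 1 — x − y = 9 − 17038293 = -17038284. Step 2 — v_17(-17038284) = 5 (factor: -17038284 = −(17^5 · 12); the sign does not affect v_p). Step 3 — |x − y|_17 = 17^{-5} = 1/1419857.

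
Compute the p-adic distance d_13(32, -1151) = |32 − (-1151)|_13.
d_13(32, -1151) = 1/169

Step 1 — x − y = 32 − (-1151) = 1183. Step 2 — v_13(1183) = 2 (factor: 1183 = (13^2 · 7); the sign does not affect v_p). Step 3 — |x − y|_13 = 13^{-2} = 1/169.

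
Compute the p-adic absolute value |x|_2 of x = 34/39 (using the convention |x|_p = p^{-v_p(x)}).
|34/39|_2 = 1/2

Step 1 — compute v_2(x) by factoring powers of 2 out of the numerator and denominator: v_2(34/39) = 1. Step 2 — apply |x|_p = p^{-v_p(x)} = 2^{-1} = 1/2.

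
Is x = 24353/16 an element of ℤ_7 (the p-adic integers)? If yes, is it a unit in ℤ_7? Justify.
x ∈ ℤ_7 but not a unit; v_7(x) = 3 > 0

ℤ_7 = {x ∈ ℚ_7 : v_7(x) ≥ 0} and ℤ_7^× = {x ∈ ℤ_7 : v_7(x) = 0}. Here v_7(24353/16) = v_7(num) − v_7(den) = 3; compare against these criteria.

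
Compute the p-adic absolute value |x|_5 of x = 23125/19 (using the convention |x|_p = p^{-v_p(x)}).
|23125/19|_5 = 1/625

Step 1 — compute v_5(x) by factoring powers of 5 out of the numerator and denominator: v_5(23125/19) = 4. Step 2 — apply |x|_p = p^{-v_p(x)} = 5^{-4} = 1/625.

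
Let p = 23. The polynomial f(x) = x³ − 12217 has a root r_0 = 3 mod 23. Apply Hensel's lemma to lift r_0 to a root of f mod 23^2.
r_1 = 141 (mod 529)

Hensel: r_{i+1} = r_i − f(r_i)/f′(r_i) mod 23^{i+2}, where f′(x) = 3x². Iterate:
  r_0 = 3 (mod 23)
  r_1 = 141 (mod 529)
Final: r = 141 with f(r) ≡ 0 mod 23^2.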